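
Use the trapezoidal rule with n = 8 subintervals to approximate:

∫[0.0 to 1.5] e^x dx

f(x) = e^x
a = 0.0, b = 1.5, n = 8
h = (b - a)/n = 0.187500

Trapezoidal rule: (h/2)[f(x₀) + 2f(x₁) + 2f(x₂) + ... + f(xₙ)]

x_0 = 0.0000, f(x_0) = 1.000000, coefficient = 1
x_1 = 0.1875, f(x_1) = 1.206230, coefficient = 2
x_2 = 0.3750, f(x_2) = 1.454991, coefficient = 2
x_3 = 0.5625, f(x_3) = 1.755055, coefficient = 2
x_4 = 0.7500, f(x_4) = 2.117000, coefficient = 2
x_5 = 0.9375, f(x_5) = 2.553589, coefficient = 2
x_6 = 1.1250, f(x_6) = 3.080217, coefficient = 2
x_7 = 1.3125, f(x_7) = 3.715451, coefficient = 2
x_8 = 1.5000, f(x_8) = 4.481689, coefficient = 1

I ≈ (0.187500/2) × 37.246756 = 3.491883
Exact value: 3.481689
Error: 0.010194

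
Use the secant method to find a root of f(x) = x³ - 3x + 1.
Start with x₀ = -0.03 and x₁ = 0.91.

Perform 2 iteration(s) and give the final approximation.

f(x) = x³ - 3x + 1
x₀ = -0.03, x₁ = 0.91

Secant formula: x_{n+1} = x_n - f(x_n)(x_n - x_{n-1})/(f(x_n) - f(x_{n-1}))

Iteration 1:
  f(-0.030000) = 1.089973
  f(0.910000) = -0.976429
  x_2 = 0.910000 - (-0.976429)×(0.910000 - (-0.030000))/(-0.976429 - 1.089973)
       = 0.465825
Iteration 2:
  f(0.910000) = -0.976429
  f(0.465825) = -0.296395
  x_3 = 0.465825 - (-0.296395)×(0.465825 - 0.910000)/(-0.296395 - (-0.976429))
       = 0.272230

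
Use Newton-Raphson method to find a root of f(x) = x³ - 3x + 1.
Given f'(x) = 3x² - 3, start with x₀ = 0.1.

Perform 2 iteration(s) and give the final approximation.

f(x) = x³ - 3x + 1
f'(x) = 3x² - 3
x₀ = 0.1

Newton-Raphson formula: x_{n+1} = x_n - f(x_n)/f'(x_n)

Iteration 1:
  f(0.100000) = 0.701000
  f'(0.100000) = -2.970000
  x_1 = 0.100000 - 0.701000/(-2.970000) = 0.336027
Iteration 2:
  f(0.336027) = 0.029861
  f'(0.336027) = -2.661258
  x_2 = 0.336027 - 0.029861/(-2.661258) = 0.347248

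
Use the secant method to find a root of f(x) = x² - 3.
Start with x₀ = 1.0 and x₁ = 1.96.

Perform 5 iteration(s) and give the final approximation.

f(x) = x² - 3
x₀ = 1.0, x₁ = 1.96

Secant formula: x_{n+1} = x_n - f(x_n)(x_n - x_{n-1})/(f(x_n) - f(x_{n-1}))

Iteration 1:
  f(1.000000) = -2.000000
  f(1.960000) = 0.841600
  x_2 = 1.960000 - 0.841600×(1.960000 - 1.000000)/(0.841600 - (-2.000000))
       = 1.675676
Iteration 2:
  f(1.960000) = 0.841600
  f(1.675676) = -0.192111
  x_3 = 1.675676 - (-0.192111)×(1.675676 - 1.960000)/(-0.192111 - 0.841600)
       = 1.728516
Iteration 3:
  f(1.675676) = -0.192111
  f(1.728516) = -0.012232
  x_4 = 1.728516 - (-0.012232)×(1.728516 - 1.675676)/(-0.012232 - (-0.192111))
       = 1.732109
Iteration 4:
  f(1.728516) = -0.012232
  f(1.732109) = 0.000203
  x_5 = 1.732109 - 0.000203×(1.732109 - 1.728516)/(0.000203 - (-0.012232))
       = 1.732051
Iteration 5:
  f(1.732109) = 0.000203
  f(1.732051) = 0.000000
  x_6 = 1.732051 - 0.000000×(1.732051 - 1.732109)/(0.000000 - 0.000203)
       = 1.732051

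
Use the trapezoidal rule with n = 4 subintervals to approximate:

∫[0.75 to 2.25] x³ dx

f(x) = x³
a = 0.75, b = 2.25, n = 4
h = (b - a)/n = 0.375000

Trapezoidal rule: (h/2)[f(x₀) + 2f(x₁) + 2f(x₂) + ... + f(xₙ)]

x_0 = 0.7500, f(x_0) = 0.421875, coefficient = 1
x_1 = 1.1250, f(x_1) = 1.423828, coefficient = 2
x_2 = 1.5000, f(x_2) = 3.375000, coefficient = 2
x_3 = 1.8750, f(x_3) = 6.591797, coefficient = 2
x_4 = 2.2500, f(x_4) = 11.390625, coefficient = 1

I ≈ (0.375000/2) × 34.593750 = 6.486328
Exact value: 6.328125
Error: 0.158203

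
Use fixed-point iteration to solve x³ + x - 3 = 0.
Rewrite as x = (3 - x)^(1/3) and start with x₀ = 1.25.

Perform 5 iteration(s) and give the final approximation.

Equation: x³ + x - 3 = 0
Fixed-point form: x = (3 - x)^(1/3)
x₀ = 1.25

x_1 = g(1.250000) = 1.205071
x_2 = g(1.205071) = 1.215297
x_3 = g(1.215297) = 1.212985
x_4 = g(1.212985) = 1.213508
x_5 = g(1.213508) = 1.213390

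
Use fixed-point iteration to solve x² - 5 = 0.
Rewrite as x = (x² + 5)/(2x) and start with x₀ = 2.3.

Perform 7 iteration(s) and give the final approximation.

Equation: x² - 5 = 0
Fixed-point form: x = (x² + 5)/(2x)
x₀ = 2.3

x_1 = g(2.300000) = 2.236957
x_2 = g(2.236957) = 2.236068
x_3 = g(2.236068) = 2.236068
x_4 = g(2.236068) = 2.236068
x_5 = g(2.236068) = 2.236068
x_6 = g(2.236068) = 2.236068
x_7 = g(2.236068) = 2.236068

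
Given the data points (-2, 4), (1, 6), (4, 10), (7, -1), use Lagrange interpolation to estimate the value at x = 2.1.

Lagrange interpolation formula:
P(x) = Σ yᵢ × Lᵢ(x)
where Lᵢ(x) = Π_{j≠i} (x - xⱼ)/(xᵢ - xⱼ)

L_0(2.1) = (2.1 - 1)/(-2 - 1) × (2.1 - 4)/(-2 - 4) × (2.1 - 7)/(-2 - 7) = -0.063216
L_1(2.1) = (2.1 - (-2))/(1 - (-2)) × (2.1 - 4)/(1 - 4) × (2.1 - 7)/(1 - 7) = 0.706870
L_2(2.1) = (2.1 - (-2))/(4 - (-2)) × (2.1 - 1)/(4 - 1) × (2.1 - 7)/(4 - 7) = 0.409241
L_3(2.1) = (2.1 - (-2))/(7 - (-2)) × (2.1 - 1)/(7 - 1) × (2.1 - 4)/(7 - 4) = -0.052895

P(2.1) = 4×L_0(2.1) + 6×L_1(2.1) + 10×L_2(2.1) + (-1)×L_3(2.1)
P(2.1) = 8.133660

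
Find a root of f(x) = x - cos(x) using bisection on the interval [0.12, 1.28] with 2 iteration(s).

f(x) = x - cos(x)
Initial interval: [0.12, 1.28]

Iteration 1:
  c_1 = (0.120000 + 1.280000)/2 = 0.700000
  f(c_1) = f(0.700000) = -0.064842
  f(a) × f(c) ≥ 0, new interval: [0.700000, 1.280000]
Iteration 2:
  c_2 = (0.700000 + 1.280000)/2 = 0.990000
  f(c_2) = f(0.990000) = 0.441310
  f(a) × f(c) < 0, new interval: [0.700000, 0.990000]

After 2 iteration(s), the approximation is c_2 = 0.990000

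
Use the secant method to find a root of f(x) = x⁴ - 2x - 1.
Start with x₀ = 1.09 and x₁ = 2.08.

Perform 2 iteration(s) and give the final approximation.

f(x) = x⁴ - 2x - 1
x₀ = 1.09, x₁ = 2.08

Secant formula: x_{n+1} = x_n - f(x_n)(x_n - x_{n-1})/(f(x_n) - f(x_{n-1}))

Iteration 1:
  f(1.090000) = -1.768418
  f(2.080000) = 13.557737
  x_2 = 2.080000 - 13.557737×(2.080000 - 1.090000)/(13.557737 - (-1.768418))
       = 1.204232
Iteration 2:
  f(2.080000) = 13.557737
  f(1.204232) = -1.305458
  x_3 = 1.204232 - (-1.305458)×(1.204232 - 2.080000)/(-1.305458 - 13.557737)
       = 1.281152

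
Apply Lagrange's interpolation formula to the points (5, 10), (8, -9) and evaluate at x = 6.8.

Lagrange interpolation formula:
P(x) = Σ yᵢ × Lᵢ(x)
where Lᵢ(x) = Π_{j≠i} (x - xⱼ)/(xᵢ - xⱼ)

L_0(6.8) = (6.8 - 8)/(5 - 8) = 0.400000
L_1(6.8) = (6.8 - 5)/(8 - 5) = 0.600000

P(6.8) = 10×L_0(6.8) + (-9)×L_1(6.8)
P(6.8) = -1.400000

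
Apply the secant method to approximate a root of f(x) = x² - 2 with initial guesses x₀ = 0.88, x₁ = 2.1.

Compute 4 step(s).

f(x) = x² - 2
x₀ = 0.88, x₁ = 2.1

Secant formula: x_{n+1} = x_n - f(x_n)(x_n - x_{n-1})/(f(x_n) - f(x_{n-1}))

Iteration 1:
  f(0.880000) = -1.225600
  f(2.100000) = 2.410000
  x_2 = 2.100000 - 2.410000×(2.100000 - 0.880000)/(2.410000 - (-1.225600))
       = 1.291275
Iteration 2:
  f(2.100000) = 2.410000
  f(1.291275) = -0.332608
  x_3 = 1.291275 - (-0.332608)×(1.291275 - 2.100000)/(-0.332608 - 2.410000)
       = 1.389353
Iteration 3:
  f(1.291275) = -0.332608
  f(1.389353) = -0.069699
  x_4 = 1.389353 - (-0.069699)×(1.389353 - 1.291275)/(-0.069699 - (-0.332608))
       = 1.415354
Iteration 4:
  f(1.389353) = -0.069699
  f(1.415354) = 0.003226
  x_5 = 1.415354 - 0.003226×(1.415354 - 1.389353)/(0.003226 - (-0.069699))
       = 1.414203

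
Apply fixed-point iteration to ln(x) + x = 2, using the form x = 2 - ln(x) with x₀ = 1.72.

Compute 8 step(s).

Equation: ln(x) + x = 2
Fixed-point form: x = 2 - ln(x)
x₀ = 1.72

x_1 = g(1.720000) = 1.457676
x_2 = g(1.457676) = 1.623157
x_3 = g(1.623157) = 1.515627
x_4 = g(1.515627) = 1.584171
x_5 = g(1.584171) = 1.539939
x_6 = g(1.539939) = 1.568257
x_7 = g(1.568257) = 1.550035
x_8 = g(1.550035) = 1.561722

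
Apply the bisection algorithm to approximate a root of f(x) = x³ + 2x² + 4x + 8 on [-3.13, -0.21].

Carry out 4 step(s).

f(x) = x³ + 2x² + 4x + 8
Initial interval: [-3.13, -0.21]

Iteration 1:
  c_1 = (-3.130000 + (-0.210000))/2 = -1.670000
  f(c_1) = f(-1.670000) = 2.240337
  f(a) × f(c) < 0, new interval: [-3.130000, -1.670000]
Iteration 2:
  c_2 = (-3.130000 + (-1.670000))/2 = -2.400000
  f(c_2) = f(-2.400000) = -3.904000
  f(a) × f(c) ≥ 0, new interval: [-2.400000, -1.670000]
Iteration 3:
  c_3 = (-2.400000 + (-1.670000))/2 = -2.035000
  f(c_3) = f(-2.035000) = -0.284943
  f(a) × f(c) ≥ 0, new interval: [-2.035000, -1.670000]
Iteration 4:
  c_4 = (-2.035000 + (-1.670000))/2 = -1.852500
  f(c_4) = f(-1.852500) = 1.096184
  f(a) × f(c) < 0, new interval: [-2.035000, -1.852500]

After 4 iteration(s), the approximation is c_4 = -1.852500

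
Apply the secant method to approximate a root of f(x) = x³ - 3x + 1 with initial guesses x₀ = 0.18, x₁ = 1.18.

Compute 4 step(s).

f(x) = x³ - 3x + 1
x₀ = 0.18, x₁ = 1.18

Secant formula: x_{n+1} = x_n - f(x_n)(x_n - x_{n-1})/(f(x_n) - f(x_{n-1}))

Iteration 1:
  f(0.180000) = 0.465832
  f(1.180000) = -0.896968
  x_2 = 1.180000 - (-0.896968)×(1.180000 - 0.180000)/(-0.896968 - 0.465832)
       = 0.521820
Iteration 2:
  f(1.180000) = -0.896968
  f(0.521820) = -0.423370
  x_3 = 0.521820 - (-0.423370)×(0.521820 - 1.180000)/(-0.423370 - (-0.896968))
       = -0.066556
Iteration 3:
  f(0.521820) = -0.423370
  f(-0.066556) = 1.199374
  x_4 = -0.066556 - 1.199374×(-0.066556 - 0.521820)/(1.199374 - (-0.423370))
       = 0.368314
Iteration 4:
  f(-0.066556) = 1.199374
  f(0.368314) = -0.054978
  x_5 = 0.368314 - (-0.054978)×(0.368314 - (-0.066556))/(-0.054978 - 1.199374)
       = 0.349254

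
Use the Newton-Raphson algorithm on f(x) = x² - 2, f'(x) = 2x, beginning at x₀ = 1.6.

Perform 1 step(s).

f(x) = x² - 2
f'(x) = 2x
x₀ = 1.6

Newton-Raphson formula: x_{n+1} = x_n - f(x_n)/f'(x_n)

Iteration 1:
  f(1.600000) = 0.560000
  f'(1.600000) = 3.200000
  x_1 = 1.600000 - 0.560000/3.200000 = 1.425000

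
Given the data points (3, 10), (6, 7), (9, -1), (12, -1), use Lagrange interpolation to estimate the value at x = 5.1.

Lagrange interpolation formula:
P(x) = Σ yᵢ × Lᵢ(x)
where Lᵢ(x) = Π_{j≠i} (x - xⱼ)/(xᵢ - xⱼ)

L_0(5.1) = (5.1 - 6)/(3 - 6) × (5.1 - 9)/(3 - 9) × (5.1 - 12)/(3 - 12) = 0.149500
L_1(5.1) = (5.1 - 3)/(6 - 3) × (5.1 - 9)/(6 - 9) × (5.1 - 12)/(6 - 12) = 1.046500
L_2(5.1) = (5.1 - 3)/(9 - 3) × (5.1 - 6)/(9 - 6) × (5.1 - 12)/(9 - 12) = -0.241500
L_3(5.1) = (5.1 - 3)/(12 - 3) × (5.1 - 6)/(12 - 6) × (5.1 - 9)/(12 - 9) = 0.045500

P(5.1) = 10×L_0(5.1) + 7×L_1(5.1) + (-1)×L_2(5.1) + (-1)×L_3(5.1)
P(5.1) = 9.016500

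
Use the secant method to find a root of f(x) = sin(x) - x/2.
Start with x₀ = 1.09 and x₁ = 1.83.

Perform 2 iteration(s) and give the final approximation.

f(x) = sin(x) - x/2
x₀ = 1.09, x₁ = 1.83

Secant formula: x_{n+1} = x_n - f(x_n)(x_n - x_{n-1})/(f(x_n) - f(x_{n-1}))

Iteration 1:
  f(1.090000) = 0.341627
  f(1.830000) = 0.051594
  x_2 = 1.830000 - 0.051594×(1.830000 - 1.090000)/(0.051594 - 0.341627)
       = 1.961640
Iteration 2:
  f(1.830000) = 0.051594
  f(1.961640) = -0.056232
  x_3 = 1.961640 - (-0.056232)×(1.961640 - 1.830000)/(-0.056232 - 0.051594)
       = 1.892989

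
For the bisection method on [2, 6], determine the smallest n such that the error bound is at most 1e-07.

We need (b-a)/2^n ≤ 1e-07
(6 - 2)/2^n ≤ 1e-07
4/2^n ≤ 1e-07
2^n ≥ 40000000
n ≥ log₂(40000000) = 25.25
n ≥ 26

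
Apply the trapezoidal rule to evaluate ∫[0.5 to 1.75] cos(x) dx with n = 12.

f(x) = cos(x)
a = 0.5, b = 1.75, n = 12
h = (b - a)/n = 0.104167

Trapezoidal rule: (h/2)[f(x₀) + 2f(x₁) + 2f(x₂) + ... + f(xₙ)]

x_0 = 0.5000, f(x_0) = 0.877583, coefficient = 1
x_1 = 0.6042, f(x_1) = 0.822976, coefficient = 2
x_2 = 0.7083, f(x_2) = 0.759447, coefficient = 2
x_3 = 0.8125, f(x_3) = 0.687686, coefficient = 2
x_4 = 0.9167, f(x_4) = 0.608469, coefficient = 2
x_5 = 1.0208, f(x_5) = 0.522656, coefficient = 2
x_6 = 1.1250, f(x_6) = 0.431177, coefficient = 2
x_7 = 1.2292, f(x_7) = 0.335023, coefficient = 2
x_8 = 1.3333, f(x_8) = 0.235238, coefficient = 2
x_9 = 1.4375, f(x_9) = 0.132902, coefficient = 2
x_10 = 1.5417, f(x_10) = 0.029126, coefficient = 2
x_11 = 1.6458, f(x_11) = -0.074967, coefficient = 2
x_12 = 1.7500, f(x_12) = -0.178246, coefficient = 1

I ≈ (0.104167/2) × 9.678799 = 0.504104
Exact value: 0.504560
Error: 0.000456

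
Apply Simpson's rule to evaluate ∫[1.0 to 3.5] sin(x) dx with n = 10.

f(x) = sin(x)
a = 1.0, b = 3.5, n = 10
h = (b - a)/n = 0.250000

Simpson's rule: (h/3)[f(x₀) + 4f(x₁) + 2f(x₂) + ... + f(xₙ)]

x_0 = 1.0000, f(x_0) = 0.841471, coefficient = 1
x_1 = 1.2500, f(x_1) = 0.948985, coefficient = 4
x_2 = 1.5000, f(x_2) = 0.997495, coefficient = 2
x_3 = 1.7500, f(x_3) = 0.983986, coefficient = 4
x_4 = 2.0000, f(x_4) = 0.909297, coefficient = 2
x_5 = 2.2500, f(x_5) = 0.778073, coefficient = 4
x_6 = 2.5000, f(x_6) = 0.598472, coefficient = 2
x_7 = 2.7500, f(x_7) = 0.381661, coefficient = 4
x_8 = 3.0000, f(x_8) = 0.141120, coefficient = 2
x_9 = 3.2500, f(x_9) = -0.108195, coefficient = 4
x_10 = 3.5000, f(x_10) = -0.350783, coefficient = 1

I ≈ (0.250000/3) × 17.721495 = 1.476791
Exact value: 1.476759
Error: 0.000032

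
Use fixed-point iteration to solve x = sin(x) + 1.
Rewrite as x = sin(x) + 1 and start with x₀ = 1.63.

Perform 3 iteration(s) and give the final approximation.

Equation: x = sin(x) + 1
Fixed-point form: x = sin(x) + 1
x₀ = 1.63

x_1 = g(1.630000) = 1.998248
x_2 = g(1.998248) = 1.910025
x_3 = g(1.910025) = 1.943012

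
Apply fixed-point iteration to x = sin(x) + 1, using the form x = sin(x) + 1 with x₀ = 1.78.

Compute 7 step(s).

Equation: x = sin(x) + 1
Fixed-point form: x = sin(x) + 1
x₀ = 1.78

x_1 = g(1.780000) = 1.978197
x_2 = g(1.978197) = 1.918154
x_3 = g(1.918154) = 1.940275
x_4 = g(1.940275) = 1.932516
x_5 = g(1.932516) = 1.935290
x_6 = g(1.935290) = 1.934304
x_7 = g(1.934304) = 1.934655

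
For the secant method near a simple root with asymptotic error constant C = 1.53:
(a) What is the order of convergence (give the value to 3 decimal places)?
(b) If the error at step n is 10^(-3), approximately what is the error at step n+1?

(a) Secant method has superlinear convergence with order φ = (1+√5)/2 ≈ 1.618.
    This means |e_{n+1}| ≈ C|e_n|^1.618.

(b) With |e_n| = 10^(-3) and C = 1.53:
    |e_{n+1}| ≈ 1.53 × (10^(-3))^1.618 = 1.53 × 10^(-4.85)

(a) ≈ 1.618 (golden ratio); (b) |e_{n+1}| ≈ 2.141e-05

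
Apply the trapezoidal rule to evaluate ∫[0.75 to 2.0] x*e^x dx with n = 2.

f(x) = x*e^x
a = 0.75, b = 2.0, n = 2
h = (b - a)/n = 0.625000

Trapezoidal rule: (h/2)[f(x₀) + 2f(x₁) + 2f(x₂) + ... + f(xₙ)]

x_0 = 0.7500, f(x_0) = 1.587750, coefficient = 1
x_1 = 1.3750, f(x_1) = 5.438230, coefficient = 2
x_2 = 2.0000, f(x_2) = 14.778112, coefficient = 1

I ≈ (0.625000/2) × 27.242323 = 8.513226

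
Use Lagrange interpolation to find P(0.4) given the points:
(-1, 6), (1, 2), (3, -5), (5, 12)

Lagrange interpolation formula:
P(x) = Σ yᵢ × Lᵢ(x)
where Lᵢ(x) = Π_{j≠i} (x - xⱼ)/(xᵢ - xⱼ)

L_0(0.4) = (0.4 - 1)/(-1 - 1) × (0.4 - 3)/(-1 - 3) × (0.4 - 5)/(-1 - 5) = 0.149500
L_1(0.4) = (0.4 - (-1))/(1 - (-1)) × (0.4 - 3)/(1 - 3) × (0.4 - 5)/(1 - 5) = 1.046500
L_2(0.4) = (0.4 - (-1))/(3 - (-1)) × (0.4 - 1)/(3 - 1) × (0.4 - 5)/(3 - 5) = -0.241500
L_3(0.4) = (0.4 - (-1))/(5 - (-1)) × (0.4 - 1)/(5 - 1) × (0.4 - 3)/(5 - 3) = 0.045500

P(0.4) = 6×L_0(0.4) + 2×L_1(0.4) + (-5)×L_2(0.4) + 12×L_3(0.4)
P(0.4) = 4.743500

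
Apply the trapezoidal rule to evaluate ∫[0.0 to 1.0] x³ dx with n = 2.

f(x) = x³
a = 0.0, b = 1.0, n = 2
h = (b - a)/n = 0.500000

Trapezoidal rule: (h/2)[f(x₀) + 2f(x₁) + 2f(x₂) + ... + f(xₙ)]

x_0 = 0.0000, f(x_0) = 0.000000, coefficient = 1
x_1 = 0.5000, f(x_1) = 0.125000, coefficient = 2
x_2 = 1.0000, f(x_2) = 1.000000, coefficient = 1

I ≈ (0.500000/2) × 1.250000 = 0.312500
Exact value: 0.250000
Error: 0.062500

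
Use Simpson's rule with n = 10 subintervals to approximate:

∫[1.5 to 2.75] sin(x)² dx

f(x) = sin(x)²
a = 1.5, b = 2.75, n = 10
h = (b - a)/n = 0.125000

Simpson's rule: (h/3)[f(x₀) + 4f(x₁) + 2f(x₂) + ... + f(xₙ)]

x_0 = 1.5000, f(x_0) = 0.994996, coefficient = 1
x_1 = 1.6250, f(x_1) = 0.997065, coefficient = 4
x_2 = 1.7500, f(x_2) = 0.968228, coefficient = 2
x_3 = 1.8750, f(x_3) = 0.910280, coefficient = 4
x_4 = 2.0000, f(x_4) = 0.826822, coefficient = 2
x_5 = 2.1250, f(x_5) = 0.723044, coefficient = 4
x_6 = 2.2500, f(x_6) = 0.605398, coefficient = 2
x_7 = 2.3750, f(x_7) = 0.481199, coefficient = 4
x_8 = 2.5000, f(x_8) = 0.358169, coefficient = 2
x_9 = 2.6250, f(x_9) = 0.243957, coefficient = 4
x_10 = 2.7500, f(x_10) = 0.145665, coefficient = 1

I ≈ (0.125000/3) × 20.080073 = 0.836670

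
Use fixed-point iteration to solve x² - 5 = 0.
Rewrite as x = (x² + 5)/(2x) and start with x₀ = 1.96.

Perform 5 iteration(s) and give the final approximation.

Equation: x² - 5 = 0
Fixed-point form: x = (x² + 5)/(2x)
x₀ = 1.96

x_1 = g(1.960000) = 2.255510
x_2 = g(2.255510) = 2.236152
x_3 = g(2.236152) = 2.236068
x_4 = g(2.236068) = 2.236068
x_5 = g(2.236068) = 2.236068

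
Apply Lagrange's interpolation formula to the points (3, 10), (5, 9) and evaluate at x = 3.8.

Lagrange interpolation formula:
P(x) = Σ yᵢ × Lᵢ(x)
where Lᵢ(x) = Π_{j≠i} (x - xⱼ)/(xᵢ - xⱼ)

L_0(3.8) = (3.8 - 5)/(3 - 5) = 0.600000
L_1(3.8) = (3.8 - 3)/(5 - 3) = 0.400000

P(3.8) = 10×L_0(3.8) + 9×L_1(3.8)
P(3.8) = 9.600000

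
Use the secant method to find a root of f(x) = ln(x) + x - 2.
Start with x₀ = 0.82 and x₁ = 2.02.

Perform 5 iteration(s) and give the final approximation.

f(x) = ln(x) + x - 2
x₀ = 0.82, x₁ = 2.02

Secant formula: x_{n+1} = x_n - f(x_n)(x_n - x_{n-1})/(f(x_n) - f(x_{n-1}))

Iteration 1:
  f(0.820000) = -1.378451
  f(2.020000) = 0.723098
  x_2 = 2.020000 - 0.723098×(2.020000 - 0.820000)/(0.723098 - (-1.378451))
       = 1.607106
Iteration 2:
  f(2.020000) = 0.723098
  f(1.607106) = 0.081541
  x_3 = 1.607106 - 0.081541×(1.607106 - 2.020000)/(0.081541 - 0.723098)
       = 1.554628
Iteration 3:
  f(1.607106) = 0.081541
  f(1.554628) = -0.004136
  x_4 = 1.554628 - (-0.004136)×(1.554628 - 1.607106)/(-0.004136 - 0.081541)
       = 1.557161
Iteration 4:
  f(1.554628) = -0.004136
  f(1.557161) = 0.000026
  x_5 = 1.557161 - 0.000026×(1.557161 - 1.554628)/(0.000026 - (-0.004136))
       = 1.557146
Iteration 5:
  f(1.557161) = 0.000026
  f(1.557146) = 0.000000
  x_6 = 1.557146 - 0.000000×(1.557146 - 1.557161)/(0.000000 - 0.000026)
       = 1.557146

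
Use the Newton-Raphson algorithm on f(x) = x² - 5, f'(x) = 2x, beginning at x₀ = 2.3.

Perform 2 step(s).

f(x) = x² - 5
f'(x) = 2x
x₀ = 2.3

Newton-Raphson formula: x_{n+1} = x_n - f(x_n)/f'(x_n)

Iteration 1:
  f(2.300000) = 0.290000
  f'(2.300000) = 4.600000
  x_1 = 2.300000 - 0.290000/4.600000 = 2.236957
Iteration 2:
  f(2.236957) = 0.003974
  f'(2.236957) = 4.473913
  x_2 = 2.236957 - 0.003974/4.473913 = 2.236068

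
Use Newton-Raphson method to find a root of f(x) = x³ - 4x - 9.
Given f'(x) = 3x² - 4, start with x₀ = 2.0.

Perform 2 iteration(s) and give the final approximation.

f(x) = x³ - 4x - 9
f'(x) = 3x² - 4
x₀ = 2.0

Newton-Raphson formula: x_{n+1} = x_n - f(x_n)/f'(x_n)

Iteration 1:
  f(2.000000) = -9.000000
  f'(2.000000) = 8.000000
  x_1 = 2.000000 - (-9.000000)/8.000000 = 3.125000
Iteration 2:
  f(3.125000) = 9.017578
  f'(3.125000) = 25.296875
  x_2 = 3.125000 - 9.017578/25.296875 = 2.768530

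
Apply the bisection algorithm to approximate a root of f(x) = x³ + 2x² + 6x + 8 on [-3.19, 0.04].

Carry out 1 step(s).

f(x) = x³ + 2x² + 6x + 8
Initial interval: [-3.19, 0.04]

Iteration 1:
  c_1 = (-3.190000 + 0.040000)/2 = -1.575000
  f(c_1) = f(-1.575000) = -0.395734
  f(a) × f(c) ≥ 0, new interval: [-1.575000, 0.040000]

After 1 iteration(s), the approximation is c_1 = -1.575000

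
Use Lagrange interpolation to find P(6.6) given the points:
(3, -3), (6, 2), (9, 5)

Lagrange interpolation formula:
P(x) = Σ yᵢ × Lᵢ(x)
where Lᵢ(x) = Π_{j≠i} (x - xⱼ)/(xᵢ - xⱼ)

L_0(6.6) = (6.6 - 6)/(3 - 6) × (6.6 - 9)/(3 - 9) = -0.080000
L_1(6.6) = (6.6 - 3)/(6 - 3) × (6.6 - 9)/(6 - 9) = 0.960000
L_2(6.6) = (6.6 - 3)/(9 - 3) × (6.6 - 6)/(9 - 6) = 0.120000

P(6.6) = (-3)×L_0(6.6) + 2×L_1(6.6) + 5×L_2(6.6)
P(6.6) = 2.760000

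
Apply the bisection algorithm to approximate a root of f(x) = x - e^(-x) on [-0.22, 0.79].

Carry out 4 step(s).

f(x) = x - e^(-x)
Initial interval: [-0.22, 0.79]

Iteration 1:
  c_1 = (-0.220000 + 0.790000)/2 = 0.285000
  f(c_1) = f(0.285000) = -0.467014
  f(a) × f(c) ≥ 0, new interval: [0.285000, 0.790000]
Iteration 2:
  c_2 = (0.285000 + 0.790000)/2 = 0.537500
  f(c_2) = f(0.537500) = -0.046707
  f(a) × f(c) ≥ 0, new interval: [0.537500, 0.790000]
Iteration 3:
  c_3 = (0.537500 + 0.790000)/2 = 0.663750
  f(c_3) = f(0.663750) = 0.148833
  f(a) × f(c) < 0, new interval: [0.537500, 0.663750]
Iteration 4:
  c_4 = (0.537500 + 0.663750)/2 = 0.600625
  f(c_4) = f(0.600625) = 0.052156
  f(a) × f(c) < 0, new interval: [0.537500, 0.600625]

After 4 iteration(s), the approximation is c_4 = 0.600625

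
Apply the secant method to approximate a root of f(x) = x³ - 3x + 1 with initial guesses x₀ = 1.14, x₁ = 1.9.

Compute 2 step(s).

f(x) = x³ - 3x + 1
x₀ = 1.14, x₁ = 1.9

Secant formula: x_{n+1} = x_n - f(x_n)(x_n - x_{n-1})/(f(x_n) - f(x_{n-1}))

Iteration 1:
  f(1.140000) = -0.938456
  f(1.900000) = 2.159000
  x_2 = 1.900000 - 2.159000×(1.900000 - 1.140000)/(2.159000 - (-0.938456))
       = 1.370262
Iteration 2:
  f(1.900000) = 2.159000
  f(1.370262) = -0.537957
  x_3 = 1.370262 - (-0.537957)×(1.370262 - 1.900000)/(-0.537957 - 2.159000)
       = 1.475928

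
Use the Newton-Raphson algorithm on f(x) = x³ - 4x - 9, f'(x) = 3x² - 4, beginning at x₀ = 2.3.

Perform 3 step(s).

f(x) = x³ - 4x - 9
f'(x) = 3x² - 4
x₀ = 2.3

Newton-Raphson formula: x_{n+1} = x_n - f(x_n)/f'(x_n)

Iteration 1:
  f(2.300000) = -6.033000
  f'(2.300000) = 11.870000
  x_1 = 2.300000 - (-6.033000)/11.870000 = 2.808256
Iteration 2:
  f(2.808256) = 1.913732
  f'(2.808256) = 19.658907
  x_2 = 2.808256 - 1.913732/19.658907 = 2.710909
Iteration 3:
  f(2.710909) = 0.078914
  f'(2.710909) = 18.047087
  x_3 = 2.710909 - 0.078914/18.047087 = 2.706537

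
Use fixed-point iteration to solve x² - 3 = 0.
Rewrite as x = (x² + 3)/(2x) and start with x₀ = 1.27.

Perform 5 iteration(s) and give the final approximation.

Equation: x² - 3 = 0
Fixed-point form: x = (x² + 3)/(2x)
x₀ = 1.27

x_1 = g(1.270000) = 1.816102
x_2 = g(1.816102) = 1.733996
x_3 = g(1.733996) = 1.732052
x_4 = g(1.732052) = 1.732051
x_5 = g(1.732051) = 1.732051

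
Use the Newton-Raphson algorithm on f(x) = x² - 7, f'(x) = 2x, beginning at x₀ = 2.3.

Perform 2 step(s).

f(x) = x² - 7
f'(x) = 2x
x₀ = 2.3

Newton-Raphson formula: x_{n+1} = x_n - f(x_n)/f'(x_n)

Iteration 1:
  f(2.300000) = -1.710000
  f'(2.300000) = 4.600000
  x_1 = 2.300000 - (-1.710000)/4.600000 = 2.671739
Iteration 2:
  f(2.671739) = 0.138190
  f'(2.671739) = 5.343478
  x_2 = 2.671739 - 0.138190/5.343478 = 2.645878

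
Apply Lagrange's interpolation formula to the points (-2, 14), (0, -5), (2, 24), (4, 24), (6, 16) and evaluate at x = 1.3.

Lagrange interpolation formula:
P(x) = Σ yᵢ × Lᵢ(x)
where Lᵢ(x) = Π_{j≠i} (x - xⱼ)/(xᵢ - xⱼ)

L_0(1.3) = (1.3 - 0)/(-2 - 0) × (1.3 - 2)/(-2 - 2) × (1.3 - 4)/(-2 - 4) × (1.3 - 6)/(-2 - 6) = -0.030073
L_1(1.3) = (1.3 - (-2))/(0 - (-2)) × (1.3 - 2)/(0 - 2) × (1.3 - 4)/(0 - 4) × (1.3 - 6)/(0 - 6) = 0.305353
L_2(1.3) = (1.3 - (-2))/(2 - (-2)) × (1.3 - 0)/(2 - 0) × (1.3 - 4)/(2 - 4) × (1.3 - 6)/(2 - 6) = 0.850627
L_3(1.3) = (1.3 - (-2))/(4 - (-2)) × (1.3 - 0)/(4 - 0) × (1.3 - 2)/(4 - 2) × (1.3 - 6)/(4 - 6) = -0.147022
L_4(1.3) = (1.3 - (-2))/(6 - (-2)) × (1.3 - 0)/(6 - 0) × (1.3 - 2)/(6 - 2) × (1.3 - 4)/(6 - 4) = 0.021115

P(1.3) = 14×L_0(1.3) + (-5)×L_1(1.3) + 24×L_2(1.3) + 24×L_3(1.3) + 16×L_4(1.3)
P(1.3) = 15.276567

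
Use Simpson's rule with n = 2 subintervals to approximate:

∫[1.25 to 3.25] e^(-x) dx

f(x) = e^(-x)
a = 1.25, b = 3.25, n = 2
h = (b - a)/n = 1.000000

Simpson's rule: (h/3)[f(x₀) + 4f(x₁) + 2f(x₂) + ... + f(xₙ)]

x_0 = 1.2500, f(x_0) = 0.286505, coefficient = 1
x_1 = 2.2500, f(x_1) = 0.105399, coefficient = 4
x_2 = 3.2500, f(x_2) = 0.038774, coefficient = 1

I ≈ (1.000000/3) × 0.746876 = 0.248959
Exact value: 0.247731
Error: 0.001228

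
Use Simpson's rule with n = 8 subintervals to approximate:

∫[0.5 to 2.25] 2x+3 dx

f(x) = 2x+3
a = 0.5, b = 2.25, n = 8
h = (b - a)/n = 0.218750

Simpson's rule: (h/3)[f(x₀) + 4f(x₁) + 2f(x₂) + ... + f(xₙ)]

x_0 = 0.5000, f(x_0) = 4.000000, coefficient = 1
x_1 = 0.7188, f(x_1) = 4.437500, coefficient = 4
x_2 = 0.9375, f(x_2) = 4.875000, coefficient = 2
x_3 = 1.1562, f(x_3) = 5.312500, coefficient = 4
x_4 = 1.3750, f(x_4) = 5.750000, coefficient = 2
x_5 = 1.5938, f(x_5) = 6.187500, coefficient = 4
x_6 = 1.8125, f(x_6) = 6.625000, coefficient = 2
x_7 = 2.0312, f(x_7) = 7.062500, coefficient = 4
x_8 = 2.2500, f(x_8) = 7.500000, coefficient = 1

I ≈ (0.218750/3) × 138.000000 = 10.062500
Exact value: 10.062500
Error: 0.000000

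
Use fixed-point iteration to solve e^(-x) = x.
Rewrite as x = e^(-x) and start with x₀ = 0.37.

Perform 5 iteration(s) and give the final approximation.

Equation: e^(-x) = x
Fixed-point form: x = e^(-x)
x₀ = 0.37

x_1 = g(0.370000) = 0.690734
x_2 = g(0.690734) = 0.501208
x_3 = g(0.501208) = 0.605798
x_4 = g(0.605798) = 0.545639
x_5 = g(0.545639) = 0.579472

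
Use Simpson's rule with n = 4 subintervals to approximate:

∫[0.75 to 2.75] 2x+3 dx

f(x) = 2x+3
a = 0.75, b = 2.75, n = 4
h = (b - a)/n = 0.500000

Simpson's rule: (h/3)[f(x₀) + 4f(x₁) + 2f(x₂) + ... + f(xₙ)]

x_0 = 0.7500, f(x_0) = 4.500000, coefficient = 1
x_1 = 1.2500, f(x_1) = 5.500000, coefficient = 4
x_2 = 1.7500, f(x_2) = 6.500000, coefficient = 2
x_3 = 2.2500, f(x_3) = 7.500000, coefficient = 4
x_4 = 2.7500, f(x_4) = 8.500000, coefficient = 1

I ≈ (0.500000/3) × 78.000000 = 13.000000
Exact value: 13.000000
Error: 0.000000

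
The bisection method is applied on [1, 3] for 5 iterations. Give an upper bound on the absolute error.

Bisection error bound: |error| ≤ (b-a)/2^n
|error| ≤ (3 - 1)/2^5 = 2/2^5
|error| ≤ 0.0625000000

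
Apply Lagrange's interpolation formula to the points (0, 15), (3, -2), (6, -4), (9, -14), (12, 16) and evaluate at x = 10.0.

Lagrange interpolation formula:
P(x) = Σ yᵢ × Lᵢ(x)
where Lᵢ(x) = Π_{j≠i} (x - xⱼ)/(xᵢ - xⱼ)

L_0(10.0) = (10.0 - 3)/(0 - 3) × (10.0 - 6)/(0 - 6) × (10.0 - 9)/(0 - 9) × (10.0 - 12)/(0 - 12) = -0.028807
L_1(10.0) = (10.0 - 0)/(3 - 0) × (10.0 - 6)/(3 - 6) × (10.0 - 9)/(3 - 9) × (10.0 - 12)/(3 - 12) = 0.164609
L_2(10.0) = (10.0 - 0)/(6 - 0) × (10.0 - 3)/(6 - 3) × (10.0 - 9)/(6 - 9) × (10.0 - 12)/(6 - 12) = -0.432099
L_3(10.0) = (10.0 - 0)/(9 - 0) × (10.0 - 3)/(9 - 3) × (10.0 - 6)/(9 - 6) × (10.0 - 12)/(9 - 12) = 1.152263
L_4(10.0) = (10.0 - 0)/(12 - 0) × (10.0 - 3)/(12 - 3) × (10.0 - 6)/(12 - 6) × (10.0 - 9)/(12 - 9) = 0.144033

P(10.0) = 15×L_0(10.0) + (-2)×L_1(10.0) + (-4)×L_2(10.0) + (-14)×L_3(10.0) + 16×L_4(10.0)
P(10.0) = -12.860082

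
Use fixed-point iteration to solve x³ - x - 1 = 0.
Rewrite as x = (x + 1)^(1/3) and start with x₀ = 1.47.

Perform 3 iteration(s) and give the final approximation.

Equation: x³ - x - 1 = 0
Fixed-point form: x = (x + 1)^(1/3)
x₀ = 1.47

x_1 = g(1.470000) = 1.351758
x_2 = g(1.351758) = 1.329834
x_3 = g(1.329834) = 1.325689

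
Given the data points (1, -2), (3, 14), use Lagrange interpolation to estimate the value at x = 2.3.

Lagrange interpolation formula:
P(x) = Σ yᵢ × Lᵢ(x)
where Lᵢ(x) = Π_{j≠i} (x - xⱼ)/(xᵢ - xⱼ)

L_0(2.3) = (2.3 - 3)/(1 - 3) = 0.350000
L_1(2.3) = (2.3 - 1)/(3 - 1) = 0.650000

P(2.3) = (-2)×L_0(2.3) + 14×L_1(2.3)
P(2.3) = 8.400000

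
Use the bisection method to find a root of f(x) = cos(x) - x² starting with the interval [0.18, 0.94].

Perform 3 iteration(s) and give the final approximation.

f(x) = cos(x) - x²
Initial interval: [0.18, 0.94]

Iteration 1:
  c_1 = (0.180000 + 0.940000)/2 = 0.560000
  f(c_1) = f(0.560000) = 0.533655
  f(a) × f(c) ≥ 0, new interval: [0.560000, 0.940000]
Iteration 2:
  c_2 = (0.560000 + 0.940000)/2 = 0.750000
  f(c_2) = f(0.750000) = 0.169189
  f(a) × f(c) ≥ 0, new interval: [0.750000, 0.940000]
Iteration 3:
  c_3 = (0.750000 + 0.940000)/2 = 0.845000
  f(c_3) = f(0.845000) = -0.050294
  f(a) × f(c) < 0, new interval: [0.750000, 0.845000]

After 3 iteration(s), the approximation is c_3 = 0.845000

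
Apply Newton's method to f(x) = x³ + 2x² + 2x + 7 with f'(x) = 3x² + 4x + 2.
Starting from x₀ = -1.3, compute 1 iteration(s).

f(x) = x³ + 2x² + 2x + 7
f'(x) = 3x² + 4x + 2
x₀ = -1.3

Newton-Raphson formula: x_{n+1} = x_n - f(x_n)/f'(x_n)

Iteration 1:
  f(-1.300000) = 5.583000
  f'(-1.300000) = 1.870000
  x_1 = -1.300000 - 5.583000/1.870000 = -4.285561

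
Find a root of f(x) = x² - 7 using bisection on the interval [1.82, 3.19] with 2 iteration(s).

f(x) = x² - 7
Initial interval: [1.82, 3.19]

Iteration 1:
  c_1 = (1.820000 + 3.190000)/2 = 2.505000
  f(c_1) = f(2.505000) = -0.724975
  f(a) × f(c) ≥ 0, new interval: [2.505000, 3.190000]
Iteration 2:
  c_2 = (2.505000 + 3.190000)/2 = 2.847500
  f(c_2) = f(2.847500) = 1.108256
  f(a) × f(c) < 0, new interval: [2.505000, 2.847500]

After 2 iteration(s), the approximation is c_2 = 2.847500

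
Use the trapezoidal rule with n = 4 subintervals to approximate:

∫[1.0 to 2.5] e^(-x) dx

f(x) = e^(-x)
a = 1.0, b = 2.5, n = 4
h = (b - a)/n = 0.375000

Trapezoidal rule: (h/2)[f(x₀) + 2f(x₁) + 2f(x₂) + ... + f(xₙ)]

x_0 = 1.0000, f(x_0) = 0.367879, coefficient = 1
x_1 = 1.3750, f(x_1) = 0.252840, coefficient = 2
x_2 = 1.7500, f(x_2) = 0.173774, coefficient = 2
x_3 = 2.1250, f(x_3) = 0.119433, coefficient = 2
x_4 = 2.5000, f(x_4) = 0.082085, coefficient = 1

I ≈ (0.375000/2) × 1.542057 = 0.289136
Exact value: 0.285794
Error: 0.003341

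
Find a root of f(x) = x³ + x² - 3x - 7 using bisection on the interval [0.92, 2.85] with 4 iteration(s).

f(x) = x³ + x² - 3x - 7
Initial interval: [0.92, 2.85]

Iteration 1:
  c_1 = (0.920000 + 2.850000)/2 = 1.885000
  f(c_1) = f(1.885000) = -2.403946
  f(a) × f(c) ≥ 0, new interval: [1.885000, 2.850000]
Iteration 2:
  c_2 = (1.885000 + 2.850000)/2 = 2.367500
  f(c_2) = f(2.367500) = 4.772527
  f(a) × f(c) < 0, new interval: [1.885000, 2.367500]
Iteration 3:
  c_3 = (1.885000 + 2.367500)/2 = 2.126250
  f(c_3) = f(2.126250) = 0.754836
  f(a) × f(c) < 0, new interval: [1.885000, 2.126250]
Iteration 4:
  c_4 = (1.885000 + 2.126250)/2 = 2.005625
  f(c_4) = f(2.005625) = -0.926653
  f(a) × f(c) ≥ 0, new interval: [2.005625, 2.126250]

After 4 iteration(s), the approximation is c_4 = 2.005625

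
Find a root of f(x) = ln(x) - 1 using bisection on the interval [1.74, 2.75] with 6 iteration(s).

f(x) = ln(x) - 1
Initial interval: [1.74, 2.75]

Iteration 1:
  c_1 = (1.740000 + 2.750000)/2 = 2.245000
  f(c_1) = f(2.245000) = -0.191294
  f(a) × f(c) ≥ 0, new interval: [2.245000, 2.750000]
Iteration 2:
  c_2 = (2.245000 + 2.750000)/2 = 2.497500
  f(c_2) = f(2.497500) = -0.084710
  f(a) × f(c) ≥ 0, new interval: [2.497500, 2.750000]
Iteration 3:
  c_3 = (2.497500 + 2.750000)/2 = 2.623750
  f(c_3) = f(2.623750) = -0.035395
  f(a) × f(c) ≥ 0, new interval: [2.623750, 2.750000]
Iteration 4:
  c_4 = (2.623750 + 2.750000)/2 = 2.686875
  f(c_4) = f(2.686875) = -0.011621
  f(a) × f(c) ≥ 0, new interval: [2.686875, 2.750000]
Iteration 5:
  c_5 = (2.686875 + 2.750000)/2 = 2.718438
  f(c_5) = f(2.718438) = 0.000057
  f(a) × f(c) < 0, new interval: [2.686875, 2.718438]
Iteration 6:
  c_6 = (2.686875 + 2.718438)/2 = 2.702656
  f(c_6) = f(2.702656) = -0.005765
  f(a) × f(c) ≥ 0, new interval: [2.702656, 2.718438]

After 6 iteration(s), the approximation is c_6 = 2.702656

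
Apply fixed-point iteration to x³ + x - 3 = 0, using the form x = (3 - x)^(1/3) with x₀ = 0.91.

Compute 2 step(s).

Equation: x³ + x - 3 = 0
Fixed-point form: x = (3 - x)^(1/3)
x₀ = 0.91

x_1 = g(0.910000) = 1.278543
x_2 = g(1.278543) = 1.198483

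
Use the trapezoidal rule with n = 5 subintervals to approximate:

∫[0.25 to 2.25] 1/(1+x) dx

f(x) = 1/(1+x)
a = 0.25, b = 2.25, n = 5
h = (b - a)/n = 0.400000

Trapezoidal rule: (h/2)[f(x₀) + 2f(x₁) + 2f(x₂) + ... + f(xₙ)]

x_0 = 0.2500, f(x_0) = 0.800000, coefficient = 1
x_1 = 0.6500, f(x_1) = 0.606061, coefficient = 2
x_2 = 1.0500, f(x_2) = 0.487805, coefficient = 2
x_3 = 1.4500, f(x_3) = 0.408163, coefficient = 2
x_4 = 1.8500, f(x_4) = 0.350877, coefficient = 2
x_5 = 2.2500, f(x_5) = 0.307692, coefficient = 1

I ≈ (0.400000/2) × 4.813504 = 0.962701
Exact value: 0.955511
Error: 0.007189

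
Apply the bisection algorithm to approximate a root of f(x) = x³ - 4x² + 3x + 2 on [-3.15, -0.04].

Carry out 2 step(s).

f(x) = x³ - 4x² + 3x + 2
Initial interval: [-3.15, -0.04]

Iteration 1:
  c_1 = (-3.150000 + (-0.040000))/2 = -1.595000
  f(c_1) = f(-1.595000) = -17.018820
  f(a) × f(c) ≥ 0, new interval: [-1.595000, -0.040000]
Iteration 2:
  c_2 = (-1.595000 + (-0.040000))/2 = -0.817500
  f(c_2) = f(-0.817500) = -3.672065
  f(a) × f(c) ≥ 0, new interval: [-0.817500, -0.040000]

After 2 iteration(s), the approximation is c_2 = -0.817500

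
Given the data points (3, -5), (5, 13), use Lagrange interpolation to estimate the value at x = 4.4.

Lagrange interpolation formula:
P(x) = Σ yᵢ × Lᵢ(x)
where Lᵢ(x) = Π_{j≠i} (x - xⱼ)/(xᵢ - xⱼ)

L_0(4.4) = (4.4 - 5)/(3 - 5) = 0.300000
L_1(4.4) = (4.4 - 3)/(5 - 3) = 0.700000

P(4.4) = (-5)×L_0(4.4) + 13×L_1(4.4)
P(4.4) = 7.600000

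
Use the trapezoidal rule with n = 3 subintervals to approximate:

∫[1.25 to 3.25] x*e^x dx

f(x) = x*e^x
a = 1.25, b = 3.25, n = 3
h = (b - a)/n = 0.666667

Trapezoidal rule: (h/2)[f(x₀) + 2f(x₁) + 2f(x₂) + ... + f(xₙ)]

x_0 = 1.2500, f(x_0) = 4.362929, coefficient = 1
x_1 = 1.9167, f(x_1) = 13.029998, coefficient = 2
x_2 = 2.5833, f(x_2) = 34.206439, coefficient = 2
x_3 = 3.2500, f(x_3) = 83.818605, coefficient = 1

I ≈ (0.666667/2) × 182.654406 = 60.884802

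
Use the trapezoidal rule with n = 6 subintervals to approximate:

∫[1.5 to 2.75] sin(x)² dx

f(x) = sin(x)²
a = 1.5, b = 2.75, n = 6
h = (b - a)/n = 0.208333

Trapezoidal rule: (h/2)[f(x₀) + 2f(x₁) + 2f(x₂) + ... + f(xₙ)]

x_0 = 1.5000, f(x_0) = 0.994996, coefficient = 1
x_1 = 1.7083, f(x_1) = 0.981203, coefficient = 2
x_2 = 1.9167, f(x_2) = 0.885068, coefficient = 2
x_3 = 2.1250, f(x_3) = 0.723044, coefficient = 2
x_4 = 2.3333, f(x_4) = 0.522853, coefficient = 2
x_5 = 2.5417, f(x_5) = 0.318752, coefficient = 2
x_6 = 2.7500, f(x_6) = 0.145665, coefficient = 1

I ≈ (0.208333/2) × 8.002501 = 0.833594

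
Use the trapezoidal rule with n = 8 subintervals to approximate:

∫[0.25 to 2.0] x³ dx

f(x) = x³
a = 0.25, b = 2.0, n = 8
h = (b - a)/n = 0.218750

Trapezoidal rule: (h/2)[f(x₀) + 2f(x₁) + 2f(x₂) + ... + f(xₙ)]

x_0 = 0.2500, f(x_0) = 0.015625, coefficient = 1
x_1 = 0.4688, f(x_1) = 0.102997, coefficient = 2
x_2 = 0.6875, f(x_2) = 0.324951, coefficient = 2
x_3 = 0.9062, f(x_3) = 0.744293, coefficient = 2
x_4 = 1.1250, f(x_4) = 1.423828, coefficient = 2
x_5 = 1.3438, f(x_5) = 2.426361, coefficient = 2
x_6 = 1.5625, f(x_6) = 3.814697, coefficient = 2
x_7 = 1.7812, f(x_7) = 5.651642, coefficient = 2
x_8 = 2.0000, f(x_8) = 8.000000, coefficient = 1

I ≈ (0.218750/2) × 36.993164 = 4.046127
Exact value: 3.999023
Error: 0.047104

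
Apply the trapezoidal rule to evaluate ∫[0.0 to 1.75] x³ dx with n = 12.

f(x) = x³
a = 0.0, b = 1.75, n = 12
h = (b - a)/n = 0.145833

Trapezoidal rule: (h/2)[f(x₀) + 2f(x₁) + 2f(x₂) + ... + f(xₙ)]

x_0 = 0.0000, f(x_0) = 0.000000, coefficient = 1
x_1 = 0.1458, f(x_1) = 0.003101, coefficient = 2
x_2 = 0.2917, f(x_2) = 0.024812, coefficient = 2
x_3 = 0.4375, f(x_3) = 0.083740, coefficient = 2
x_4 = 0.5833, f(x_4) = 0.198495, coefficient = 2
x_5 = 0.7292, f(x_5) = 0.387686, coefficient = 2
x_6 = 0.8750, f(x_6) = 0.669922, coefficient = 2
x_7 = 1.0208, f(x_7) = 1.063811, coefficient = 2
x_8 = 1.1667, f(x_8) = 1.587963, coefficient = 2
x_9 = 1.3125, f(x_9) = 2.260986, coefficient = 2
x_10 = 1.4583, f(x_10) = 3.101490, coefficient = 2
x_11 = 1.6042, f(x_11) = 4.128083, coefficient = 2
x_12 = 1.7500, f(x_12) = 5.359375, coefficient = 1

I ≈ (0.145833/2) × 32.379557 = 2.361009
Exact value: 2.344727
Error: 0.016283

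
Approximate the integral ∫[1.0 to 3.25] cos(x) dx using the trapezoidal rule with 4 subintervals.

f(x) = cos(x)
a = 1.0, b = 3.25, n = 4
h = (b - a)/n = 0.562500

Trapezoidal rule: (h/2)[f(x₀) + 2f(x₁) + 2f(x₂) + ... + f(xₙ)]

x_0 = 1.0000, f(x_0) = 0.540302, coefficient = 1
x_1 = 1.5625, f(x_1) = 0.008296, coefficient = 2
x_2 = 2.1250, f(x_2) = -0.526266, coefficient = 2
x_3 = 2.6875, f(x_3) = -0.898659, coefficient = 2
x_4 = 3.2500, f(x_4) = -0.994130, coefficient = 1

I ≈ (0.562500/2) × -3.287086 = -0.924493
Exact value: -0.949666
Error: 0.025173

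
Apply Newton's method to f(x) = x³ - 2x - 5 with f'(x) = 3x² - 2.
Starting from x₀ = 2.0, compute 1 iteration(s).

f(x) = x³ - 2x - 5
f'(x) = 3x² - 2
x₀ = 2.0

Newton-Raphson formula: x_{n+1} = x_n - f(x_n)/f'(x_n)

Iteration 1:
  f(2.000000) = -1.000000
  f'(2.000000) = 10.000000
  x_1 = 2.000000 - (-1.000000)/10.000000 = 2.100000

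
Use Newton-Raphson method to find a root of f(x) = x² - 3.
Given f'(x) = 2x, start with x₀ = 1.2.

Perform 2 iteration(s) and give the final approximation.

f(x) = x² - 3
f'(x) = 2x
x₀ = 1.2

Newton-Raphson formula: x_{n+1} = x_n - f(x_n)/f'(x_n)

Iteration 1:
  f(1.200000) = -1.560000
  f'(1.200000) = 2.400000
  x_1 = 1.200000 - (-1.560000)/2.400000 = 1.850000
Iteration 2:
  f(1.850000) = 0.422500
  f'(1.850000) = 3.700000
  x_2 = 1.850000 - 0.422500/3.700000 = 1.735811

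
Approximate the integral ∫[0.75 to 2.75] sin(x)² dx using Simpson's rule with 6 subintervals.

f(x) = sin(x)²
a = 0.75, b = 2.75, n = 6
h = (b - a)/n = 0.333333

Simpson's rule: (h/3)[f(x₀) + 4f(x₁) + 2f(x₂) + ... + f(xₙ)]

x_0 = 0.7500, f(x_0) = 0.464631, coefficient = 1
x_1 = 1.0833, f(x_1) = 0.780615, coefficient = 4
x_2 = 1.4167, f(x_2) = 0.976432, coefficient = 2
x_3 = 1.7500, f(x_3) = 0.968228, coefficient = 4
x_4 = 2.0833, f(x_4) = 0.759518, coefficient = 2
x_5 = 2.4167, f(x_5) = 0.439675, coefficient = 4
x_6 = 2.7500, f(x_6) = 0.145665, coefficient = 1

I ≈ (0.333333/3) × 12.836268 = 1.426252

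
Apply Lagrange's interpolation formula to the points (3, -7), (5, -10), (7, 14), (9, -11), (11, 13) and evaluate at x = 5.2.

Lagrange interpolation formula:
P(x) = Σ yᵢ × Lᵢ(x)
where Lᵢ(x) = Π_{j≠i} (x - xⱼ)/(xᵢ - xⱼ)

L_0(5.2) = (5.2 - 5)/(3 - 5) × (5.2 - 7)/(3 - 7) × (5.2 - 9)/(3 - 9) × (5.2 - 11)/(3 - 11) = -0.020663
L_1(5.2) = (5.2 - 3)/(5 - 3) × (5.2 - 7)/(5 - 7) × (5.2 - 9)/(5 - 9) × (5.2 - 11)/(5 - 11) = 0.909150
L_2(5.2) = (5.2 - 3)/(7 - 3) × (5.2 - 5)/(7 - 5) × (5.2 - 9)/(7 - 9) × (5.2 - 11)/(7 - 11) = 0.151525
L_3(5.2) = (5.2 - 3)/(9 - 3) × (5.2 - 5)/(9 - 5) × (5.2 - 7)/(9 - 7) × (5.2 - 11)/(9 - 11) = -0.047850
L_4(5.2) = (5.2 - 3)/(11 - 3) × (5.2 - 5)/(11 - 5) × (5.2 - 7)/(11 - 7) × (5.2 - 9)/(11 - 9) = 0.007838

P(5.2) = (-7)×L_0(5.2) + (-10)×L_1(5.2) + 14×L_2(5.2) + (-11)×L_3(5.2) + 13×L_4(5.2)
P(5.2) = -6.197275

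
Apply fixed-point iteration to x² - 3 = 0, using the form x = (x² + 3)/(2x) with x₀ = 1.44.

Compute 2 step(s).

Equation: x² - 3 = 0
Fixed-point form: x = (x² + 3)/(2x)
x₀ = 1.44

x_1 = g(1.440000) = 1.761667
x_2 = g(1.761667) = 1.732300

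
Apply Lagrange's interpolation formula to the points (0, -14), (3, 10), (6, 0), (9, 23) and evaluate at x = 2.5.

Lagrange interpolation formula:
P(x) = Σ yᵢ × Lᵢ(x)
where Lᵢ(x) = Π_{j≠i} (x - xⱼ)/(xᵢ - xⱼ)

L_0(2.5) = (2.5 - 3)/(0 - 3) × (2.5 - 6)/(0 - 6) × (2.5 - 9)/(0 - 9) = 0.070216
L_1(2.5) = (2.5 - 0)/(3 - 0) × (2.5 - 6)/(3 - 6) × (2.5 - 9)/(3 - 9) = 1.053241
L_2(2.5) = (2.5 - 0)/(6 - 0) × (2.5 - 3)/(6 - 3) × (2.5 - 9)/(6 - 9) = -0.150463
L_3(2.5) = (2.5 - 0)/(9 - 0) × (2.5 - 3)/(9 - 3) × (2.5 - 6)/(9 - 6) = 0.027006

P(2.5) = (-14)×L_0(2.5) + 10×L_1(2.5) + 0×L_2(2.5) + 23×L_3(2.5)
P(2.5) = 10.170525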